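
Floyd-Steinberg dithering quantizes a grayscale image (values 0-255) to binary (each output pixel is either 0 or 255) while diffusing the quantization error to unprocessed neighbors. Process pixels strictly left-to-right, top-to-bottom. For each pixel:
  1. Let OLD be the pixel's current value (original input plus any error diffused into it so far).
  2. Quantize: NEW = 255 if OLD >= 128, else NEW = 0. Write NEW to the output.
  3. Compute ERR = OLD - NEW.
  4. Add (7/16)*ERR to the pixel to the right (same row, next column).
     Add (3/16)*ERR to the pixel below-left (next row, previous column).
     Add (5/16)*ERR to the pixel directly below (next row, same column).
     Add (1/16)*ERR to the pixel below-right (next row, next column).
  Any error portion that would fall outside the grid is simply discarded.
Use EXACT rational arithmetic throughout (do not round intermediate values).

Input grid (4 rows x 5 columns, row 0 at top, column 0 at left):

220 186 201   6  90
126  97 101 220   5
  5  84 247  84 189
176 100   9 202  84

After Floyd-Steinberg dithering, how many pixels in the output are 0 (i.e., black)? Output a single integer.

(0,0): OLD=220 → NEW=255, ERR=-35
(0,1): OLD=2731/16 → NEW=255, ERR=-1349/16
(0,2): OLD=42013/256 → NEW=255, ERR=-23267/256
(0,3): OLD=-138293/4096 → NEW=0, ERR=-138293/4096
(0,4): OLD=4930189/65536 → NEW=0, ERR=4930189/65536
(1,0): OLD=25409/256 → NEW=0, ERR=25409/256
(1,1): OLD=194247/2048 → NEW=0, ERR=194247/2048
(1,2): OLD=6717011/65536 → NEW=0, ERR=6717011/65536
(1,3): OLD=68869143/262144 → NEW=255, ERR=2022423/262144
(1,4): OLD=124881509/4194304 → NEW=0, ERR=124881509/4194304
(2,0): OLD=1762941/32768 → NEW=0, ERR=1762941/32768
(2,1): OLD=170496815/1048576 → NEW=255, ERR=-96890065/1048576
(2,2): OLD=4126826317/16777216 → NEW=255, ERR=-151363763/16777216
(2,3): OLD=25354340247/268435456 → NEW=0, ERR=25354340247/268435456
(2,4): OLD=1031262244705/4294967296 → NEW=255, ERR=-63954415775/4294967296
(3,0): OLD=2944190381/16777216 → NEW=255, ERR=-1333999699/16777216
(3,1): OLD=5101438505/134217728 → NEW=0, ERR=5101438505/134217728
(3,2): OLD=149224907795/4294967296 → NEW=0, ERR=149224907795/4294967296
(3,3): OLD=2090455438043/8589934592 → NEW=255, ERR=-99977882917/8589934592
(3,4): OLD=11016821641383/137438953472 → NEW=0, ERR=11016821641383/137438953472
Output grid:
  Row 0: ###..  (2 black, running=2)
  Row 1: ...#.  (4 black, running=6)
  Row 2: .##.#  (2 black, running=8)
  Row 3: #..#.  (3 black, running=11)

Answer: 11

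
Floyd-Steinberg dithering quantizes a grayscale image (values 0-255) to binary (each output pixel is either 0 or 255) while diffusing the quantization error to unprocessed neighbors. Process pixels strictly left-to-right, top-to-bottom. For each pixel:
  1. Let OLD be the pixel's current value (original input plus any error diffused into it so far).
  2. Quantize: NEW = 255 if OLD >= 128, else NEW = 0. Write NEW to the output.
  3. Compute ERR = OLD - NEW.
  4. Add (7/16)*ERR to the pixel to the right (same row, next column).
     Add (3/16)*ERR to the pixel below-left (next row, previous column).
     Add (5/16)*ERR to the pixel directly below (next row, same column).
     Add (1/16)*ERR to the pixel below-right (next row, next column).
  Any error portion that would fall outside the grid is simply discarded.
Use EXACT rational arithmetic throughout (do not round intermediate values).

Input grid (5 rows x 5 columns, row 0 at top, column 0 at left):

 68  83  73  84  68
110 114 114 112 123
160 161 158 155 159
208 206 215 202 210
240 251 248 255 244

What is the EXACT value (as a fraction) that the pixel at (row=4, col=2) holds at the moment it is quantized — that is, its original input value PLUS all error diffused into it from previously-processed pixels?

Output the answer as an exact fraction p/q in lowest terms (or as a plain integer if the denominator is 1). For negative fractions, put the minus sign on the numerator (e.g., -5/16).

Answer: 71719150888261/274877906944

Derivation:
(0,0): OLD=68 → NEW=0, ERR=68
(0,1): OLD=451/4 → NEW=0, ERR=451/4
(0,2): OLD=7829/64 → NEW=0, ERR=7829/64
(0,3): OLD=140819/1024 → NEW=255, ERR=-120301/1024
(0,4): OLD=272005/16384 → NEW=0, ERR=272005/16384
(1,0): OLD=9753/64 → NEW=255, ERR=-6567/64
(1,1): OLD=67343/512 → NEW=255, ERR=-63217/512
(1,2): OLD=1363611/16384 → NEW=0, ERR=1363611/16384
(1,3): OLD=8025391/65536 → NEW=0, ERR=8025391/65536
(1,4): OLD=182893421/1048576 → NEW=255, ERR=-84493459/1048576
(2,0): OLD=858389/8192 → NEW=0, ERR=858389/8192
(2,1): OLD=46517591/262144 → NEW=255, ERR=-20329129/262144
(2,2): OLD=693422597/4194304 → NEW=255, ERR=-376124923/4194304
(2,3): OLD=9672287487/67108864 → NEW=255, ERR=-7440472833/67108864
(2,4): OLD=99821733689/1073741824 → NEW=0, ERR=99821733689/1073741824
(3,0): OLD=948770085/4194304 → NEW=255, ERR=-120777435/4194304
(3,1): OLD=5331887009/33554432 → NEW=255, ERR=-3224493151/33554432
(3,2): OLD=128095918683/1073741824 → NEW=0, ERR=128095918683/1073741824
(3,3): OLD=496868050011/2147483648 → NEW=255, ERR=-50740280229/2147483648
(3,4): OLD=7620485301911/34359738368 → NEW=255, ERR=-1141247981929/34359738368
(4,0): OLD=114344442027/536870912 → NEW=255, ERR=-22557640533/536870912
(4,1): OLD=3833790026251/17179869184 → NEW=255, ERR=-547076615669/17179869184
(4,2): OLD=71719150888261/274877906944 → NEW=255, ERR=1625284617541/274877906944
Target (4,2): original=248, with diffused error = 71719150888261/274877906944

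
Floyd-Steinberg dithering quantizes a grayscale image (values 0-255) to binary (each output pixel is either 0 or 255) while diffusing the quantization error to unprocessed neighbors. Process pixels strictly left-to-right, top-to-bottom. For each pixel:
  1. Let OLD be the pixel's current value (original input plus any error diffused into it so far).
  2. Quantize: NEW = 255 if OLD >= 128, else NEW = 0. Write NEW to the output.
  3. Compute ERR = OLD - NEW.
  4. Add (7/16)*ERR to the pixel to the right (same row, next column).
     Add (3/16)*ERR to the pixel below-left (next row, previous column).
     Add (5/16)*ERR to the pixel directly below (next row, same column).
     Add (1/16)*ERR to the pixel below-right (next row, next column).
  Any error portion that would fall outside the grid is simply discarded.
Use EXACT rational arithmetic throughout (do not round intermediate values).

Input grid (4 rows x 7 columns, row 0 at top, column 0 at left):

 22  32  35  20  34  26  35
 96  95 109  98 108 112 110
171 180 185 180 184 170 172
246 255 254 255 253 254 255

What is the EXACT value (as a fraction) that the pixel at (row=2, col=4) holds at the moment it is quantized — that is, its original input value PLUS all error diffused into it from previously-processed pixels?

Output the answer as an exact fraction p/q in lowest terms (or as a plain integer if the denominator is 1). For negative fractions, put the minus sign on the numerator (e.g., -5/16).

(0,0): OLD=22 → NEW=0, ERR=22
(0,1): OLD=333/8 → NEW=0, ERR=333/8
(0,2): OLD=6811/128 → NEW=0, ERR=6811/128
(0,3): OLD=88637/2048 → NEW=0, ERR=88637/2048
(0,4): OLD=1734571/32768 → NEW=0, ERR=1734571/32768
(0,5): OLD=25773485/524288 → NEW=0, ERR=25773485/524288
(0,6): OLD=474015675/8388608 → NEW=0, ERR=474015675/8388608
(1,0): OLD=14167/128 → NEW=0, ERR=14167/128
(1,1): OLD=171809/1024 → NEW=255, ERR=-89311/1024
(1,2): OLD=3217397/32768 → NEW=0, ERR=3217397/32768
(1,3): OLD=21985073/131072 → NEW=255, ERR=-11438287/131072
(1,4): OLD=824474835/8388608 → NEW=0, ERR=824474835/8388608
(1,5): OLD=12365842691/67108864 → NEW=255, ERR=-4746917629/67108864
(1,6): OLD=107142810317/1073741824 → NEW=0, ERR=107142810317/1073741824
(2,0): OLD=3100411/16384 → NEW=255, ERR=-1077509/16384
(2,1): OLD=78275897/524288 → NEW=255, ERR=-55417543/524288
(2,2): OLD=1238374763/8388608 → NEW=255, ERR=-900720277/8388608
(2,3): OLD=8745487699/67108864 → NEW=255, ERR=-8367272621/67108864
(2,4): OLD=75939712419/536870912 → NEW=255, ERR=-60962370141/536870912
Target (2,4): original=184, with diffused error = 75939712419/536870912

Answer: 75939712419/536870912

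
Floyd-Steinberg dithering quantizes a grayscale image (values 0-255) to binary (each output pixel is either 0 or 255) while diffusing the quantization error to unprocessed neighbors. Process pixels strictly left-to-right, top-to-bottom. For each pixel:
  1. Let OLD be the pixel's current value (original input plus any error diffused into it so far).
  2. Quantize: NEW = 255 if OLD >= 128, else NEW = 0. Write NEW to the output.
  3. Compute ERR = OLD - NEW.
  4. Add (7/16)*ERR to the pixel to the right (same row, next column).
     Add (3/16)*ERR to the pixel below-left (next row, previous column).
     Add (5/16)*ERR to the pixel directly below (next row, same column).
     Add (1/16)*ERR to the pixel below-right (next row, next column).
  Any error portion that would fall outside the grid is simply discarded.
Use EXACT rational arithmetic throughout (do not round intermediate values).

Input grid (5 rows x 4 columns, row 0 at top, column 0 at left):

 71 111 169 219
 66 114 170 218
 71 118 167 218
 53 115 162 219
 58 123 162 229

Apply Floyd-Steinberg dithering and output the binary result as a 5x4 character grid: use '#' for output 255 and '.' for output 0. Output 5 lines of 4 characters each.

Answer: .#.#
.###
..##
.#.#
.#.#

Derivation:
(0,0): OLD=71 → NEW=0, ERR=71
(0,1): OLD=2273/16 → NEW=255, ERR=-1807/16
(0,2): OLD=30615/256 → NEW=0, ERR=30615/256
(0,3): OLD=1111329/4096 → NEW=255, ERR=66849/4096
(1,0): OLD=17155/256 → NEW=0, ERR=17155/256
(1,1): OLD=276245/2048 → NEW=255, ERR=-245995/2048
(1,2): OLD=9884345/65536 → NEW=255, ERR=-6827335/65536
(1,3): OLD=193983583/1048576 → NEW=255, ERR=-73403297/1048576
(2,0): OLD=2274743/32768 → NEW=0, ERR=2274743/32768
(2,1): OLD=100128845/1048576 → NEW=0, ERR=100128845/1048576
(2,2): OLD=326293857/2097152 → NEW=255, ERR=-208479903/2097152
(2,3): OLD=4902999165/33554432 → NEW=255, ERR=-3653380995/33554432
(3,0): OLD=1553537863/16777216 → NEW=0, ERR=1553537863/16777216
(3,1): OLD=45916300825/268435456 → NEW=255, ERR=-22534740455/268435456
(3,2): OLD=342566221287/4294967296 → NEW=0, ERR=342566221287/4294967296
(3,3): OLD=14682398276049/68719476736 → NEW=255, ERR=-2841068291631/68719476736
(4,0): OLD=305786910843/4294967296 → NEW=0, ERR=305786910843/4294967296
(4,1): OLD=5107814567409/34359738368 → NEW=255, ERR=-3653918716431/34359738368
(4,2): OLD=140079220941265/1099511627776 → NEW=0, ERR=140079220941265/1099511627776
(4,3): OLD=4869576640079111/17592186044416 → NEW=255, ERR=383569198753031/17592186044416
Row 0: .#.#
Row 1: .###
Row 2: ..##
Row 3: .#.#
Row 4: .#.#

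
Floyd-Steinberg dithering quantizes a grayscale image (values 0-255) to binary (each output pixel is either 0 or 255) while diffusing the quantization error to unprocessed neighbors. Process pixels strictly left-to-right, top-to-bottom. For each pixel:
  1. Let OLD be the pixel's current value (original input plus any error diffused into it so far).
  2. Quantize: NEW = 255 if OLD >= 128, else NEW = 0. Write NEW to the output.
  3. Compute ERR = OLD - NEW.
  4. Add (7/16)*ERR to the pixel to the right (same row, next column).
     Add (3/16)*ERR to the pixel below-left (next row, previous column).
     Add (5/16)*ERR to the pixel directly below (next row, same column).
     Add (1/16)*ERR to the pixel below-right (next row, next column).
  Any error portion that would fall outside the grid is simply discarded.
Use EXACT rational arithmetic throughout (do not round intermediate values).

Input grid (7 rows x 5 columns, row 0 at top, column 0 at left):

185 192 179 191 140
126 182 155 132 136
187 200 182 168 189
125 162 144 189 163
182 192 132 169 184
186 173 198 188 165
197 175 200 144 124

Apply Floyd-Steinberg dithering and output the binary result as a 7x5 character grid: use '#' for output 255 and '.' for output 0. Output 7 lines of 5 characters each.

(0,0): OLD=185 → NEW=255, ERR=-70
(0,1): OLD=1291/8 → NEW=255, ERR=-749/8
(0,2): OLD=17669/128 → NEW=255, ERR=-14971/128
(0,3): OLD=286371/2048 → NEW=255, ERR=-235869/2048
(0,4): OLD=2936437/32768 → NEW=0, ERR=2936437/32768
(1,0): OLD=11081/128 → NEW=0, ERR=11081/128
(1,1): OLD=168255/1024 → NEW=255, ERR=-92865/1024
(1,2): OLD=1681899/32768 → NEW=0, ERR=1681899/32768
(1,3): OLD=16771631/131072 → NEW=0, ERR=16771631/131072
(1,4): OLD=446247213/2097152 → NEW=255, ERR=-88526547/2097152
(2,0): OLD=3228453/16384 → NEW=255, ERR=-949467/16384
(2,1): OLD=84589095/524288 → NEW=255, ERR=-49104345/524288
(2,2): OLD=1471260853/8388608 → NEW=255, ERR=-667834187/8388608
(2,3): OLD=22608908495/134217728 → NEW=255, ERR=-11616612145/134217728
(2,4): OLD=313403779561/2147483648 → NEW=255, ERR=-234204550679/2147483648
(3,0): OLD=749348245/8388608 → NEW=0, ERR=749348245/8388608
(3,1): OLD=10285366193/67108864 → NEW=255, ERR=-6827394127/67108864
(3,2): OLD=112806843819/2147483648 → NEW=0, ERR=112806843819/2147483648
(3,3): OLD=685091285347/4294967296 → NEW=255, ERR=-410125375133/4294967296
(3,4): OLD=5616619986607/68719476736 → NEW=0, ERR=5616619986607/68719476736
(4,0): OLD=204912759387/1073741824 → NEW=255, ERR=-68891405733/1073741824
(4,1): OLD=5070460708251/34359738368 → NEW=255, ERR=-3691272575589/34359738368
(4,2): OLD=42414772113397/549755813888 → NEW=0, ERR=42414772113397/549755813888
(4,3): OLD=1684640317158043/8796093022208 → NEW=255, ERR=-558363403504997/8796093022208
(4,4): OLD=24741854056001469/140737488355328 → NEW=255, ERR=-11146205474607171/140737488355328
(5,0): OLD=80158138739121/549755813888 → NEW=255, ERR=-60029593802319/549755813888
(5,1): OLD=449093523391763/4398046511104 → NEW=0, ERR=449093523391763/4398046511104
(5,2): OLD=34926457801045611/140737488355328 → NEW=255, ERR=-961601729563029/140737488355328
(5,3): OLD=87339411455673445/562949953421312 → NEW=255, ERR=-56212826666761115/562949953421312
(5,4): OLD=834038723048472647/9007199254740992 → NEW=0, ERR=834038723048472647/9007199254740992
(6,0): OLD=12808739421082337/70368744177664 → NEW=255, ERR=-5135290344221983/70368744177664
(6,1): OLD=375773485116409967/2251799813685248 → NEW=255, ERR=-198435467373328273/2251799813685248
(6,2): OLD=5295164957789902645/36028797018963968 → NEW=255, ERR=-3892178282045909195/36028797018963968
(6,3): OLD=47539290457821597447/576460752303423488 → NEW=0, ERR=47539290457821597447/576460752303423488
(6,4): OLD=1685803622643491247601/9223372036854775808 → NEW=255, ERR=-666156246754476583439/9223372036854775808
Row 0: ####.
Row 1: .#..#
Row 2: #####
Row 3: .#.#.
Row 4: ##.##
Row 5: #.##.
Row 6: ###.#

Answer: ####.
.#..#
#####
.#.#.
##.##
#.##.
###.#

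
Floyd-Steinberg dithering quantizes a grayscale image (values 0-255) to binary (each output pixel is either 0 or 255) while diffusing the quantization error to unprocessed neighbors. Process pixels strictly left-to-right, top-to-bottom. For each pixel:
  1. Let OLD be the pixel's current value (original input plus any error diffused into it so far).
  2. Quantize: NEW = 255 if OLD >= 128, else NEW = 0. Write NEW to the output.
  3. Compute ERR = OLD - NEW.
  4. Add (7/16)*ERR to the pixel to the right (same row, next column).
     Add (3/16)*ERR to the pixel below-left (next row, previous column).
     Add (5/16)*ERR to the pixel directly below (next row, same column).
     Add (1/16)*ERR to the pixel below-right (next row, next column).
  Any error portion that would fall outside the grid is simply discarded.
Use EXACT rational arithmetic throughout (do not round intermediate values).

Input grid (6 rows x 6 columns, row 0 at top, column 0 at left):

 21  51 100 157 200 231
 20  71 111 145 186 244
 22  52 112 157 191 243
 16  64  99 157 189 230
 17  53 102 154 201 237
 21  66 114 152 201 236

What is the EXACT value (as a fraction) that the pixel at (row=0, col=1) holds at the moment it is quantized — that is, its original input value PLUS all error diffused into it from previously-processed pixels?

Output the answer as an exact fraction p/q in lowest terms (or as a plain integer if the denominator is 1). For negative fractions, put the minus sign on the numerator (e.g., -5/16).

Answer: 963/16

Derivation:
(0,0): OLD=21 → NEW=0, ERR=21
(0,1): OLD=963/16 → NEW=0, ERR=963/16
Target (0,1): original=51, with diffused error = 963/16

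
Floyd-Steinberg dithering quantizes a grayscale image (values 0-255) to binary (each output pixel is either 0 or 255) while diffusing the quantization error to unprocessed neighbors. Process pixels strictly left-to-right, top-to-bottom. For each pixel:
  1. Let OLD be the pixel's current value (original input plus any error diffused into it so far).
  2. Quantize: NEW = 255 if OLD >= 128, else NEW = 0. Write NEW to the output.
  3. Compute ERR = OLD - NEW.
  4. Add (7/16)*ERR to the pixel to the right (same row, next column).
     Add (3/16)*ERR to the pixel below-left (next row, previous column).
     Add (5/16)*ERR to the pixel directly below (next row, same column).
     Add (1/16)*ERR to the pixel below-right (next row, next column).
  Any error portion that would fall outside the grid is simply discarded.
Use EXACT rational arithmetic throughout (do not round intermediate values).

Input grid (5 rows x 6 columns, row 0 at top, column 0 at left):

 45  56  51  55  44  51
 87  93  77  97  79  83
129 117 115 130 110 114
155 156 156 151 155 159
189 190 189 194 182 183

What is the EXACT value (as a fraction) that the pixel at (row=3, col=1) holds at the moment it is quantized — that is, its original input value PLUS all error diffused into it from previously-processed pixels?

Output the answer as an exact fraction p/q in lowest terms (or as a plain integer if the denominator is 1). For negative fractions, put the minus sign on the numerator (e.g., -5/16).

(0,0): OLD=45 → NEW=0, ERR=45
(0,1): OLD=1211/16 → NEW=0, ERR=1211/16
(0,2): OLD=21533/256 → NEW=0, ERR=21533/256
(0,3): OLD=376011/4096 → NEW=0, ERR=376011/4096
(0,4): OLD=5515661/65536 → NEW=0, ERR=5515661/65536
(0,5): OLD=92087003/1048576 → NEW=0, ERR=92087003/1048576
(1,0): OLD=29505/256 → NEW=0, ERR=29505/256
(1,1): OLD=380231/2048 → NEW=255, ERR=-142009/2048
(1,2): OLD=6218835/65536 → NEW=0, ERR=6218835/65536
(1,3): OLD=49346007/262144 → NEW=255, ERR=-17500713/262144
(1,4): OLD=1649152805/16777216 → NEW=0, ERR=1649152805/16777216
(1,5): OLD=42603181939/268435456 → NEW=255, ERR=-25847859341/268435456
(2,0): OLD=4981245/32768 → NEW=255, ERR=-3374595/32768
(2,1): OLD=78927407/1048576 → NEW=0, ERR=78927407/1048576
(2,2): OLD=2696661325/16777216 → NEW=255, ERR=-1581528755/16777216
(2,3): OLD=12382580005/134217728 → NEW=0, ERR=12382580005/134217728
(2,4): OLD=682270438895/4294967296 → NEW=255, ERR=-412946221585/4294967296
(2,5): OLD=3297751167609/68719476736 → NEW=0, ERR=3297751167609/68719476736
(3,0): OLD=2297315501/16777216 → NEW=255, ERR=-1980874579/16777216
(3,1): OLD=13925811369/134217728 → NEW=0, ERR=13925811369/134217728
Target (3,1): original=156, with diffused error = 13925811369/134217728

Answer: 13925811369/134217728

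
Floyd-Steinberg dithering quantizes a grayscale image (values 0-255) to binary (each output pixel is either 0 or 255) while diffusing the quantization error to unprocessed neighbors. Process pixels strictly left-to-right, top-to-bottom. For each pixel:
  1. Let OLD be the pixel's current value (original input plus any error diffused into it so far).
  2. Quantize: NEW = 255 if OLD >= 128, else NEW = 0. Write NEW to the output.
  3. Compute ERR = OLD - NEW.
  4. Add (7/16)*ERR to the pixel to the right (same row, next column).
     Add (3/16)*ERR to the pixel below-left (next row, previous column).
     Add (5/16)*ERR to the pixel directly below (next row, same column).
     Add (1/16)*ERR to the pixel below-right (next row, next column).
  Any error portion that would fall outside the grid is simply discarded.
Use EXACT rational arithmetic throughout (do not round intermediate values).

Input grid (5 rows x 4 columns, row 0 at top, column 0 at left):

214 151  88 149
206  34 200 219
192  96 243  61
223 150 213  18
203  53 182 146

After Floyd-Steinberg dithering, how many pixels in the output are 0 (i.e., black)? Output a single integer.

Answer: 7

Derivation:
(0,0): OLD=214 → NEW=255, ERR=-41
(0,1): OLD=2129/16 → NEW=255, ERR=-1951/16
(0,2): OLD=8871/256 → NEW=0, ERR=8871/256
(0,3): OLD=672401/4096 → NEW=255, ERR=-372079/4096
(1,0): OLD=43603/256 → NEW=255, ERR=-21677/256
(1,1): OLD=-76219/2048 → NEW=0, ERR=-76219/2048
(1,2): OLD=11134121/65536 → NEW=255, ERR=-5577559/65536
(1,3): OLD=163099887/1048576 → NEW=255, ERR=-104286993/1048576
(2,0): OLD=5195719/32768 → NEW=255, ERR=-3160121/32768
(2,1): OLD=21944573/1048576 → NEW=0, ERR=21944573/1048576
(2,2): OLD=429048209/2097152 → NEW=255, ERR=-105725551/2097152
(2,3): OLD=85389677/33554432 → NEW=0, ERR=85389677/33554432
(3,0): OLD=3301533527/16777216 → NEW=255, ERR=-976656553/16777216
(3,1): OLD=31028893193/268435456 → NEW=0, ERR=31028893193/268435456
(3,2): OLD=1072033096695/4294967296 → NEW=255, ERR=-23183563785/4294967296
(3,3): OLD=912789099585/68719476736 → NEW=0, ERR=912789099585/68719476736
(4,0): OLD=886832516427/4294967296 → NEW=255, ERR=-208384144053/4294967296
(4,1): OLD=2173089972577/34359738368 → NEW=0, ERR=2173089972577/34359738368
(4,2): OLD=239361454724673/1099511627776 → NEW=255, ERR=-41014010358207/1099511627776
(4,3): OLD=2348449225615127/17592186044416 → NEW=255, ERR=-2137558215710953/17592186044416
Output grid:
  Row 0: ##.#  (1 black, running=1)
  Row 1: #.##  (1 black, running=2)
  Row 2: #.#.  (2 black, running=4)
  Row 3: #.#.  (2 black, running=6)
  Row 4: #.##  (1 black, running=7)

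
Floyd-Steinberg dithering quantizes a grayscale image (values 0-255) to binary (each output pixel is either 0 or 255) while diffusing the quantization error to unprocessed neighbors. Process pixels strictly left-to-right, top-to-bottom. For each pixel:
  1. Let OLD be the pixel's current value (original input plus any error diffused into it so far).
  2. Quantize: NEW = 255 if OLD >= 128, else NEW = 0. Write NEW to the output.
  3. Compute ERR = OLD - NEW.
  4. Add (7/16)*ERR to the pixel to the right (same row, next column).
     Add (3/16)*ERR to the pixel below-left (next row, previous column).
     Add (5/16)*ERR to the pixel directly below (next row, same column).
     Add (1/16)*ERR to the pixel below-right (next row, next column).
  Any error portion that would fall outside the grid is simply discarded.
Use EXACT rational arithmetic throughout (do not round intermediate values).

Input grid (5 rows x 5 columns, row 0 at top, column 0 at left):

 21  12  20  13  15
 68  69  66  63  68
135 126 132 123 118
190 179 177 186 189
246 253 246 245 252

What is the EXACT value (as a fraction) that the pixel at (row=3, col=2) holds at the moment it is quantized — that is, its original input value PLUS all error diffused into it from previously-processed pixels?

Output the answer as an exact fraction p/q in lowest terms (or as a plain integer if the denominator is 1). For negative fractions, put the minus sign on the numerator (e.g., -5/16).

Answer: 556622895723/4294967296

Derivation:
(0,0): OLD=21 → NEW=0, ERR=21
(0,1): OLD=339/16 → NEW=0, ERR=339/16
(0,2): OLD=7493/256 → NEW=0, ERR=7493/256
(0,3): OLD=105699/4096 → NEW=0, ERR=105699/4096
(0,4): OLD=1722933/65536 → NEW=0, ERR=1722933/65536
(1,0): OLD=20105/256 → NEW=0, ERR=20105/256
(1,1): OLD=239167/2048 → NEW=0, ERR=239167/2048
(1,2): OLD=8677035/65536 → NEW=255, ERR=-8034645/65536
(1,3): OLD=6340175/262144 → NEW=0, ERR=6340175/262144
(1,4): OLD=370817293/4194304 → NEW=0, ERR=370817293/4194304
(2,0): OLD=5945381/32768 → NEW=255, ERR=-2410459/32768
(2,1): OLD=117683815/1048576 → NEW=0, ERR=117683815/1048576
(2,2): OLD=2594143221/16777216 → NEW=255, ERR=-1684046859/16777216
(2,3): OLD=25651027471/268435456 → NEW=0, ERR=25651027471/268435456
(2,4): OLD=811517206185/4294967296 → NEW=255, ERR=-283699454295/4294967296
(3,0): OLD=3155049045/16777216 → NEW=255, ERR=-1123141035/16777216
(3,1): OLD=21658184497/134217728 → NEW=255, ERR=-12567336143/134217728
(3,2): OLD=556622895723/4294967296 → NEW=255, ERR=-538593764757/4294967296
Target (3,2): original=177, with diffused error = 556622895723/4294967296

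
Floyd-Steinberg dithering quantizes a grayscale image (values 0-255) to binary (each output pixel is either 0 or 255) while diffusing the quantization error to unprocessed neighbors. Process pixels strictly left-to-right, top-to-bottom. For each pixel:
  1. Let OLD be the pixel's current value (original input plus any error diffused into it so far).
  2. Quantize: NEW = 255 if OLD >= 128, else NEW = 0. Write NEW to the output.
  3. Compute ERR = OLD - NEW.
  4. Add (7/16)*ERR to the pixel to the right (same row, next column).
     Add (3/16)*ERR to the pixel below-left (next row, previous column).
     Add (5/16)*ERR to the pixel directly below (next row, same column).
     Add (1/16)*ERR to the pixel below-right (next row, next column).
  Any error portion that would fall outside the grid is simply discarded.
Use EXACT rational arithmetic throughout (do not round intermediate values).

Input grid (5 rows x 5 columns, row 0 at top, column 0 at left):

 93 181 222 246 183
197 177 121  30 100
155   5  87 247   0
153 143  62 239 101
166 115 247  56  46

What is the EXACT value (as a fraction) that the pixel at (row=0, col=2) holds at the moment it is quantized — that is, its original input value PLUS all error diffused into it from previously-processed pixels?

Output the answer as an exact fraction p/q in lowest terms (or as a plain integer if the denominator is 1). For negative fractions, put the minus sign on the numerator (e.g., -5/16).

Answer: 53101/256

Derivation:
(0,0): OLD=93 → NEW=0, ERR=93
(0,1): OLD=3547/16 → NEW=255, ERR=-533/16
(0,2): OLD=53101/256 → NEW=255, ERR=-12179/256
Target (0,2): original=222, with diffused error = 53101/256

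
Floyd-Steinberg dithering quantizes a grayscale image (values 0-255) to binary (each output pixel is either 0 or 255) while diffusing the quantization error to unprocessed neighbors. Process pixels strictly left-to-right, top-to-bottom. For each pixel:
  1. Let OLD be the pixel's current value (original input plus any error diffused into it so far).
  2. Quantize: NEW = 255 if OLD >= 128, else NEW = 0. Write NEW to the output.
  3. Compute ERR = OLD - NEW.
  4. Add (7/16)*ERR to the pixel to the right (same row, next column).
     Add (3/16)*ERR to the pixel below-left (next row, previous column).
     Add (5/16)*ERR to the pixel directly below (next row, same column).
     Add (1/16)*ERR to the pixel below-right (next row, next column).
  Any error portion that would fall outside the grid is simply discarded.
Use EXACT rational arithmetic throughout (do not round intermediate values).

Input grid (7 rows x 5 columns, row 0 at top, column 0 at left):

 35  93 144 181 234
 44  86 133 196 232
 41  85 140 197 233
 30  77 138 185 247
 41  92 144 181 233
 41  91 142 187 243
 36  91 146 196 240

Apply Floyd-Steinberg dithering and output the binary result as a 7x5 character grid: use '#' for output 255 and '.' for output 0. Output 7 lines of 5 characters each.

(0,0): OLD=35 → NEW=0, ERR=35
(0,1): OLD=1733/16 → NEW=0, ERR=1733/16
(0,2): OLD=48995/256 → NEW=255, ERR=-16285/256
(0,3): OLD=627381/4096 → NEW=255, ERR=-417099/4096
(0,4): OLD=12415731/65536 → NEW=255, ERR=-4295949/65536
(1,0): OLD=19263/256 → NEW=0, ERR=19263/256
(1,1): OLD=292921/2048 → NEW=255, ERR=-229319/2048
(1,2): OLD=3395373/65536 → NEW=0, ERR=3395373/65536
(1,3): OLD=44715945/262144 → NEW=255, ERR=-22130775/262144
(1,4): OLD=705549787/4194304 → NEW=255, ERR=-363997733/4194304
(2,0): OLD=1426051/32768 → NEW=0, ERR=1426051/32768
(2,1): OLD=87520081/1048576 → NEW=0, ERR=87520081/1048576
(2,2): OLD=2850100019/16777216 → NEW=255, ERR=-1428090061/16777216
(2,3): OLD=32304549097/268435456 → NEW=0, ERR=32304549097/268435456
(2,4): OLD=1087718035487/4294967296 → NEW=255, ERR=-7498624993/4294967296
(3,0): OLD=994044883/16777216 → NEW=0, ERR=994044883/16777216
(3,1): OLD=15537659351/134217728 → NEW=0, ERR=15537659351/134217728
(3,2): OLD=815304300909/4294967296 → NEW=255, ERR=-279912359571/4294967296
(3,3): OLD=1618749209541/8589934592 → NEW=255, ERR=-571684111419/8589934592
(3,4): OLD=30904392048825/137438953472 → NEW=255, ERR=-4142541086535/137438953472
(4,0): OLD=174421602941/2147483648 → NEW=0, ERR=174421602941/2147483648
(4,1): OLD=10664858208381/68719476736 → NEW=255, ERR=-6858608359299/68719476736
(4,2): OLD=82161290032627/1099511627776 → NEW=0, ERR=82161290032627/1099511627776
(4,3): OLD=3222358322832509/17592186044416 → NEW=255, ERR=-1263649118493571/17592186044416
(4,4): OLD=52916090388559339/281474976710656 → NEW=255, ERR=-18860028672657941/281474976710656
(5,0): OLD=52411608131479/1099511627776 → NEW=0, ERR=52411608131479/1099511627776
(5,1): OLD=877434624510981/8796093022208 → NEW=0, ERR=877434624510981/8796093022208
(5,2): OLD=53279683543215789/281474976710656 → NEW=255, ERR=-18496435518001491/281474976710656
(5,3): OLD=144014839110791331/1125899906842624 → NEW=0, ERR=144014839110791331/1125899906842624
(5,4): OLD=4927528594542914065/18014398509481984 → NEW=255, ERR=333856974625008145/18014398509481984
(6,0): OLD=9795317779583911/140737488355328 → NEW=0, ERR=9795317779583911/140737488355328
(6,1): OLD=645279620054301001/4503599627370496 → NEW=255, ERR=-503138284925175479/4503599627370496
(6,2): OLD=7696150490700249267/72057594037927936 → NEW=0, ERR=7696150490700249267/72057594037927936
(6,3): OLD=325201613056188694129/1152921504606846976 → NEW=255, ERR=31206629381442715249/1152921504606846976
(6,4): OLD=4899970410489844323927/18446744073709551616 → NEW=255, ERR=196050671693908661847/18446744073709551616
Row 0: ..###
Row 1: .#.##
Row 2: ..#.#
Row 3: ..###
Row 4: .#.##
Row 5: ..#.#
Row 6: .#.##

Answer: ..###
.#.##
..#.#
..###
.#.##
..#.#
.#.##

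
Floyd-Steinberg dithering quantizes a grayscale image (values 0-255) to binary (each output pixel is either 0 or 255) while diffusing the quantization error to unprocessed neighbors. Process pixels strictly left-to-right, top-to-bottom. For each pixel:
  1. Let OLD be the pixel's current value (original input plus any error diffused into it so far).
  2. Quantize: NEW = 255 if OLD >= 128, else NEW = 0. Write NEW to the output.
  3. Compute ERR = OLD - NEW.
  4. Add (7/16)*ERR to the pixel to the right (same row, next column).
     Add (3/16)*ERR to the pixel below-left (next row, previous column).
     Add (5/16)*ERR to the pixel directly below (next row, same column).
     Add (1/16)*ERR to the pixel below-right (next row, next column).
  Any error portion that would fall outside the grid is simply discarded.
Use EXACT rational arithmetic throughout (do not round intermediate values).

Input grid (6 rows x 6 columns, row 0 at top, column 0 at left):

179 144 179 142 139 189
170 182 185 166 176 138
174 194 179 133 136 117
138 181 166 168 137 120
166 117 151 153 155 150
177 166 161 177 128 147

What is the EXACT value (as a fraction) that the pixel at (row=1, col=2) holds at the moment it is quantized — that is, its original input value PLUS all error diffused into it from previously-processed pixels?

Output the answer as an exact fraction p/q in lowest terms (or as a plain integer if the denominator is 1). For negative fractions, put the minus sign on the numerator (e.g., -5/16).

Answer: 1997075/16384

Derivation:
(0,0): OLD=179 → NEW=255, ERR=-76
(0,1): OLD=443/4 → NEW=0, ERR=443/4
(0,2): OLD=14557/64 → NEW=255, ERR=-1763/64
(0,3): OLD=133067/1024 → NEW=255, ERR=-128053/1024
(0,4): OLD=1381005/16384 → NEW=0, ERR=1381005/16384
(0,5): OLD=59212251/262144 → NEW=255, ERR=-7634469/262144
(1,0): OLD=10689/64 → NEW=255, ERR=-5631/64
(1,1): OLD=86119/512 → NEW=255, ERR=-44441/512
(1,2): OLD=1997075/16384 → NEW=0, ERR=1997075/16384
Target (1,2): original=185, with diffused error = 1997075/16384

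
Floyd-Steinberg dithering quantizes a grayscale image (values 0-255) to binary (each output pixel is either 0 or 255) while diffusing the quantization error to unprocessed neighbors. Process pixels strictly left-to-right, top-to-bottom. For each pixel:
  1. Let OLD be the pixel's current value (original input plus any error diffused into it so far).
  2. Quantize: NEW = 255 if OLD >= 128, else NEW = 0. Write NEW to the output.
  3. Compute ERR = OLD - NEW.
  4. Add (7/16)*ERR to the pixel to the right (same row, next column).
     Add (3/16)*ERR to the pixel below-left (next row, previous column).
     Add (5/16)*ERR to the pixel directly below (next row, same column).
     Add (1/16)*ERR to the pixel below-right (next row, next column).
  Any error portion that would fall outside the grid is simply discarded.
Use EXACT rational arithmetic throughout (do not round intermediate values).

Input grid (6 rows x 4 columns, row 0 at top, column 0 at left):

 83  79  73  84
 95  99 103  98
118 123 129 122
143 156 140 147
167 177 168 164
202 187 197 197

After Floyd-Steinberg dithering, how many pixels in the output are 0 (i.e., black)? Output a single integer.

Answer: 11

Derivation:
(0,0): OLD=83 → NEW=0, ERR=83
(0,1): OLD=1845/16 → NEW=0, ERR=1845/16
(0,2): OLD=31603/256 → NEW=0, ERR=31603/256
(0,3): OLD=565285/4096 → NEW=255, ERR=-479195/4096
(1,0): OLD=36495/256 → NEW=255, ERR=-28785/256
(1,1): OLD=233833/2048 → NEW=0, ERR=233833/2048
(1,2): OLD=11586845/65536 → NEW=255, ERR=-5124835/65536
(1,3): OLD=36641371/1048576 → NEW=0, ERR=36641371/1048576
(2,0): OLD=3416723/32768 → NEW=0, ERR=3416723/32768
(2,1): OLD=191478785/1048576 → NEW=255, ERR=-75908095/1048576
(2,2): OLD=181570501/2097152 → NEW=0, ERR=181570501/2097152
(2,3): OLD=5567053201/33554432 → NEW=255, ERR=-2989326959/33554432
(3,0): OLD=2718093283/16777216 → NEW=255, ERR=-1560096797/16777216
(3,1): OLD=30989660157/268435456 → NEW=0, ERR=30989660157/268435456
(3,2): OLD=843251843843/4294967296 → NEW=255, ERR=-251964816637/4294967296
(3,3): OLD=6796696496021/68719476736 → NEW=0, ERR=6796696496021/68719476736
(4,0): OLD=685420775143/4294967296 → NEW=255, ERR=-409795885337/4294967296
(4,1): OLD=5309334883765/34359738368 → NEW=255, ERR=-3452398400075/34359738368
(4,2): OLD=144550633022613/1099511627776 → NEW=255, ERR=-135824832060267/1099511627776
(4,3): OLD=2413577413484963/17592186044416 → NEW=255, ERR=-2072430027841117/17592186044416
(5,0): OLD=84301643791671/549755813888 → NEW=255, ERR=-55886088749769/549755813888
(5,1): OLD=1442567560969953/17592186044416 → NEW=0, ERR=1442567560969953/17592186044416
(5,2): OLD=1459301209675181/8796093022208 → NEW=255, ERR=-783702510987859/8796093022208
(5,3): OLD=31943387805999349/281474976710656 → NEW=0, ERR=31943387805999349/281474976710656
Output grid:
  Row 0: ...#  (3 black, running=3)
  Row 1: #.#.  (2 black, running=5)
  Row 2: .#.#  (2 black, running=7)
  Row 3: #.#.  (2 black, running=9)
  Row 4: ####  (0 black, running=9)
  Row 5: #.#.  (2 black, running=11)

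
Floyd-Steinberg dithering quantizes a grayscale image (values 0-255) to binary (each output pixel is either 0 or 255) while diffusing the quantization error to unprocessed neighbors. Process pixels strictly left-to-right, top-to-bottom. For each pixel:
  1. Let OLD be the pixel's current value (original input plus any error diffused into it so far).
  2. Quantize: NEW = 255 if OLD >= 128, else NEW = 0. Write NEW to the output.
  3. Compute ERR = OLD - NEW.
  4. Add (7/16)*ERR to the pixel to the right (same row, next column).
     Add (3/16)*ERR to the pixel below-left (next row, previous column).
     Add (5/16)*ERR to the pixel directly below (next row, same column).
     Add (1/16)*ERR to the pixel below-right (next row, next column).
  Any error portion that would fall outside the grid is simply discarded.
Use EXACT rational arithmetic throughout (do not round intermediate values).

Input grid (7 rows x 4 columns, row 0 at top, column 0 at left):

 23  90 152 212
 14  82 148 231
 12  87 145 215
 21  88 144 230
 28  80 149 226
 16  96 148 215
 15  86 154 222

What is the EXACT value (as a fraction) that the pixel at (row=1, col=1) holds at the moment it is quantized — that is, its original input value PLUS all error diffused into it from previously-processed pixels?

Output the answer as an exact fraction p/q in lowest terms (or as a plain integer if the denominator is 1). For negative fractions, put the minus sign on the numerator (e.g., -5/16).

Answer: 247973/2048

Derivation:
(0,0): OLD=23 → NEW=0, ERR=23
(0,1): OLD=1601/16 → NEW=0, ERR=1601/16
(0,2): OLD=50119/256 → NEW=255, ERR=-15161/256
(0,3): OLD=762225/4096 → NEW=255, ERR=-282255/4096
(1,0): OLD=10227/256 → NEW=0, ERR=10227/256
(1,1): OLD=247973/2048 → NEW=0, ERR=247973/2048
Target (1,1): original=82, with diffused error = 247973/2048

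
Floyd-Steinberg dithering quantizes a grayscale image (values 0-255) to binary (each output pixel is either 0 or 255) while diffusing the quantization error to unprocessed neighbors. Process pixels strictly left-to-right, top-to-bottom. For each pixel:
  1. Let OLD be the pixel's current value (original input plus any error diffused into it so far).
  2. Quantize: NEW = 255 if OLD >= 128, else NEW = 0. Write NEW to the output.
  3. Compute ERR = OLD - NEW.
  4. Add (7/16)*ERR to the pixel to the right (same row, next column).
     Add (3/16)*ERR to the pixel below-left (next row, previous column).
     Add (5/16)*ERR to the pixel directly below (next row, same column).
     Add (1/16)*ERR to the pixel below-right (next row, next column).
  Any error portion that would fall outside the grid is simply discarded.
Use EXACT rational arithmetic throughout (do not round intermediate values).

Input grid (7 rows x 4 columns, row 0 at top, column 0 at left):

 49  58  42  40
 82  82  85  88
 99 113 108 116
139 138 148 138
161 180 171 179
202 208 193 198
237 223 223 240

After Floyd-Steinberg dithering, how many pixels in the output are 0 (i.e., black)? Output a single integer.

Answer: 12

Derivation:
(0,0): OLD=49 → NEW=0, ERR=49
(0,1): OLD=1271/16 → NEW=0, ERR=1271/16
(0,2): OLD=19649/256 → NEW=0, ERR=19649/256
(0,3): OLD=301383/4096 → NEW=0, ERR=301383/4096
(1,0): OLD=28725/256 → NEW=0, ERR=28725/256
(1,1): OLD=355059/2048 → NEW=255, ERR=-167181/2048
(1,2): OLD=6031471/65536 → NEW=0, ERR=6031471/65536
(1,3): OLD=163635769/1048576 → NEW=255, ERR=-103751111/1048576
(2,0): OLD=3891489/32768 → NEW=0, ERR=3891489/32768
(2,1): OLD=171668987/1048576 → NEW=255, ERR=-95717893/1048576
(2,2): OLD=153447719/2097152 → NEW=0, ERR=153447719/2097152
(2,3): OLD=4121944107/33554432 → NEW=0, ERR=4121944107/33554432
(3,0): OLD=2667517585/16777216 → NEW=255, ERR=-1610672495/16777216
(3,1): OLD=23787141647/268435456 → NEW=0, ERR=23787141647/268435456
(3,2): OLD=974794569457/4294967296 → NEW=255, ERR=-120422091023/4294967296
(3,3): OLD=11592638309399/68719476736 → NEW=255, ERR=-5930828258281/68719476736
(4,0): OLD=633997359997/4294967296 → NEW=255, ERR=-461219300483/4294967296
(4,1): OLD=5135171804535/34359738368 → NEW=255, ERR=-3626561479305/34359738368
(4,2): OLD=115907883844375/1099511627776 → NEW=0, ERR=115907883844375/1099511627776
(4,3): OLD=3455062172896721/17592186044416 → NEW=255, ERR=-1030945268429359/17592186044416
(5,0): OLD=81722217948141/549755813888 → NEW=255, ERR=-58465514593299/549755813888
(5,1): OLD=2490059166853019/17592186044416 → NEW=255, ERR=-1995948274473061/17592186044416
(5,2): OLD=1396125875271967/8796093022208 → NEW=255, ERR=-846877845391073/8796093022208
(5,3): OLD=40575555352598071/281474976710656 → NEW=255, ERR=-31200563708619209/281474976710656
(6,0): OLD=51367242322078449/281474976710656 → NEW=255, ERR=-20408876739138831/281474976710656
(6,1): OLD=590530101142491815/4503599627370496 → NEW=255, ERR=-557887803836984665/4503599627370496
(6,2): OLD=7987031743119064545/72057594037927936 → NEW=0, ERR=7987031743119064545/72057594037927936
(6,3): OLD=285736038451000468519/1152921504606846976 → NEW=255, ERR=-8258945223745510361/1152921504606846976
Output grid:
  Row 0: ....  (4 black, running=4)
  Row 1: .#.#  (2 black, running=6)
  Row 2: .#..  (3 black, running=9)
  Row 3: #.##  (1 black, running=10)
  Row 4: ##.#  (1 black, running=11)
  Row 5: ####  (0 black, running=11)
  Row 6: ##.#  (1 black, running=12)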